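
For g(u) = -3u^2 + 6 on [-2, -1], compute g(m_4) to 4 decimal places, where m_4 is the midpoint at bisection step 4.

u = -1.5 gives g = -0.75, negative; keep [-1.5, -1]
u = -1.25 gives g = 1.3125, positive; keep [-1.5, -1.25]
u = -1.375 gives g = 0.328125, positive; keep [-1.5, -1.375]
u = -1.4375 gives g = -0.1992, negative; keep [-1.4375, -1.375]

-0.1992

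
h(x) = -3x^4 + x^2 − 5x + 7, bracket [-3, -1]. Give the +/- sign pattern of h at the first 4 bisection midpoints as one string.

x = -2 gives h = -27, negative; keep [-2, -1]
x = -1.5 gives h = 1.5625, positive; keep [-2, -1.5]
x = -1.75 gives h = -9.324219, negative; keep [-1.75, -1.5]
x = -1.625 gives h = -3.1531, negative; keep [-1.625, -1.5]

-+--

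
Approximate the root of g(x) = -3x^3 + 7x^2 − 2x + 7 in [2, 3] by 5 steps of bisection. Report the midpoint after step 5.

g(2.5) = -1.125 < 0, so the root lies in [2, 2.5]
g(2.25) = 3.765625 > 0, so the root lies in [2.25, 2.5]
g(2.375) = 1.544922 > 0, so the root lies in [2.375, 2.5]
g(2.4375) = 0.2683 > 0, so the root lies in [2.4375, 2.5]
g(2.46875) = -0.4135 < 0, so the root lies in [2.4375, 2.46875]

2.46875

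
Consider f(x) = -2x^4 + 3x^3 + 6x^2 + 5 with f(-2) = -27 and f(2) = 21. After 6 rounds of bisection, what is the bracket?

m = 0, f(m) = 5 (+); new bracket [-2, 0]
m = -1, f(m) = 6 (+); new bracket [-2, -1]
m = -1.5, f(m) = -1.75 (−); new bracket [-1.5, -1]
m = -1.25, f(m) = 3.6328 (+); new bracket [-1.5, -1.25]
m = -1.375, f(m) = 1.396 (+); new bracket [-1.5, -1.375]
m = -1.4375, f(m) = -0.053 (−); new bracket [-1.4375, -1.375]

[-1.4375, -1.375]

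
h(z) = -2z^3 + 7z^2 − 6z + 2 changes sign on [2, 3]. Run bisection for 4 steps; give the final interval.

[2.4375, 2.5]

z = 2.5 gives h = -0.5, negative; keep [2, 2.5]
z = 2.25 gives h = 1.15625, positive; keep [2.25, 2.5]
z = 2.375 gives h = 0.441406, positive; keep [2.375, 2.5]
z = 2.4375 gives h = 0.0005, positive; keep [2.4375, 2.5]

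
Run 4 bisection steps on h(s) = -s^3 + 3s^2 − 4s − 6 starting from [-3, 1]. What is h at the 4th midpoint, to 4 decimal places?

m = -1, h(m) = 2 (+); new bracket [-1, 1]
m = 0, h(m) = -6 (−); new bracket [-1, 0]
m = -0.5, h(m) = -3.125 (−); new bracket [-1, -0.5]
m = -0.75, h(m) = -0.8906 (−); new bracket [-1, -0.75]

-0.8906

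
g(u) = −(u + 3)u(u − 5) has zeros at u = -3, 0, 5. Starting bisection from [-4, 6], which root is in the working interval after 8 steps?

5

midpoint 1: g = 16 > 0 → [1, 6]
midpoint 3.5: g = 34.125 > 0 → [3.5, 6]
midpoint 4.75: g = 9.203125 > 0 → [4.75, 6]
midpoint 5.375: g = -16.8809 < 0 → [4.75, 5.375]
midpoint 5.0625: g = -2.551 < 0 → [4.75, 5.0625]
midpoint 4.90625: g = 3.6366 > 0 → [4.90625, 5.0625]
midpoint 4.984375: g = 0.6218 > 0 → [4.984375, 5.0625]
midpoint 5.0234375: g = -0.9447 < 0 → [4.984375, 5.0234375]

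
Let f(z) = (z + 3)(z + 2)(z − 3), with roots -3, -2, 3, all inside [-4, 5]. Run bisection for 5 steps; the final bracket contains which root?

3

midpoint 0.5: f = -21.875 < 0 → [0.5, 5]
midpoint 2.75: f = -6.828125 < 0 → [2.75, 5]
midpoint 3.875: f = 35.341797 > 0 → [2.75, 3.875]
midpoint 3.3125: f = 10.4797 > 0 → [2.75, 3.3125]
midpoint 3.03125: f = 0.9483 > 0 → [2.75, 3.03125]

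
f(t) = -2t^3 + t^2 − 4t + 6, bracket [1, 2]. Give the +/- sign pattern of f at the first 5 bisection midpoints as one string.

---++

m = 1.5, f(m) = -4.5 (−); new bracket [1, 1.5]
m = 1.25, f(m) = -1.34375 (−); new bracket [1, 1.25]
m = 1.125, f(m) = -0.082031 (−); new bracket [1, 1.125]
m = 1.0625, f(m) = 0.48 (+); new bracket [1.0625, 1.125]
m = 1.09375, f(m) = 0.2044 (+); new bracket [1.09375, 1.125]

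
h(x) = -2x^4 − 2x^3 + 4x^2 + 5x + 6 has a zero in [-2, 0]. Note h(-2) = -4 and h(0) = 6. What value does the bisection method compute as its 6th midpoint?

-1.84375

midpoint -1: h = 5 > 0 → [-2, -1]
midpoint -1.5: h = 4.125 > 0 → [-2, -1.5]
midpoint -1.75: h = 1.460938 > 0 → [-2, -1.75]
midpoint -1.875: h = -0.8481 < 0 → [-1.875, -1.75]
midpoint -1.8125: h = 0.4023 > 0 → [-1.875, -1.8125]
midpoint -1.84375: h = -0.1978 < 0 → [-1.84375, -1.8125]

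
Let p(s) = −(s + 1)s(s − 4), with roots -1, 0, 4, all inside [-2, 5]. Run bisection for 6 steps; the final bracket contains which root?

midpoint 1.5: p = 9.375 > 0 → [1.5, 5]
midpoint 3.25: p = 10.359375 > 0 → [3.25, 5]
midpoint 4.125: p = -2.642578 < 0 → [3.25, 4.125]
midpoint 3.6875: p = 5.4016 > 0 → [3.6875, 4.125]
midpoint 3.90625: p = 1.7967 > 0 → [3.90625, 4.125]
midpoint 4.015625: p = -0.3147 < 0 → [3.90625, 4.015625]

4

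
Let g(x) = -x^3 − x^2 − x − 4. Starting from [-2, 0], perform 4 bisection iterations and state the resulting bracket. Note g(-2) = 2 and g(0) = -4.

m = -1, g(m) = -3 (−); new bracket [-2, -1]
m = -1.5, g(m) = -1.375 (−); new bracket [-2, -1.5]
m = -1.75, g(m) = 0.046875 (+); new bracket [-1.75, -1.5]
m = -1.625, g(m) = -0.7246 (−); new bracket [-1.75, -1.625]

[-1.75, -1.625]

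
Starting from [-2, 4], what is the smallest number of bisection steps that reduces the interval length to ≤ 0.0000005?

24

Width after n steps is 6/2^n. Need 2^n ≥ 6/0.0000005 = 12000000.
2^23 = 8388608 < 12000000 ≤ 2^24 = 16777216, so n = 24.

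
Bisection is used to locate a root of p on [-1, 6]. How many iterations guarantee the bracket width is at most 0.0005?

14

Width after n steps is 7/2^n. Need 2^n ≥ 7/0.0005 = 14000.
2^13 = 8192 < 14000 ≤ 2^14 = 16384, so n = 14.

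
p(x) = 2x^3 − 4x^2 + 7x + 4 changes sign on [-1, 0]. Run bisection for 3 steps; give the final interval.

[-0.5, -0.375]

midpoint -0.5: p = -0.75 < 0 → [-0.5, 0]
midpoint -0.25: p = 1.96875 > 0 → [-0.5, -0.25]
midpoint -0.375: p = 0.707031 > 0 → [-0.5, -0.375]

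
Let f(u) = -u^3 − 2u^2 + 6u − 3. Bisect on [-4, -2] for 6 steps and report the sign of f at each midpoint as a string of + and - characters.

---++-

m = -3, f(m) = -12 (−); new bracket [-4, -3]
m = -3.5, f(m) = -5.625 (−); new bracket [-4, -3.5]
m = -3.75, f(m) = -0.890625 (−); new bracket [-4, -3.75]
m = -3.875, f(m) = 1.9043 (+); new bracket [-3.875, -3.75]
m = -3.8125, f(m) = 0.47 (+); new bracket [-3.8125, -3.75]
m = -3.78125, f(m) = -0.2195 (−); new bracket [-3.8125, -3.78125]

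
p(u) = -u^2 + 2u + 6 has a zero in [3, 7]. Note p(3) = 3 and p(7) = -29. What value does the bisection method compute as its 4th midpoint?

3.75

m = 5, p(m) = -9 (−); new bracket [3, 5]
m = 4, p(m) = -2 (−); new bracket [3, 4]
m = 3.5, p(m) = 0.75 (+); new bracket [3.5, 4]
m = 3.75, p(m) = -0.5625 (−); new bracket [3.5, 3.75]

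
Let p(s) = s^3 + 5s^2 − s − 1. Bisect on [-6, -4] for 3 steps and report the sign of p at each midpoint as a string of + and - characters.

p(-5) = 4 > 0, so the root lies in [-6, -5]
p(-5.5) = -10.625 < 0, so the root lies in [-5.5, -5]
p(-5.25) = -2.640625 < 0, so the root lies in [-5.25, -5]

+--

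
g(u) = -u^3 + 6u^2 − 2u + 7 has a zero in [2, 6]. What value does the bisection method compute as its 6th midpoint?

m = 4, g(m) = 31 (+); new bracket [4, 6]
m = 5, g(m) = 22 (+); new bracket [5, 6]
m = 5.5, g(m) = 11.125 (+); new bracket [5.5, 6]
m = 5.75, g(m) = 3.7656 (+); new bracket [5.75, 6]
m = 5.875, g(m) = -0.4355 (−); new bracket [5.75, 5.875]
m = 5.8125, g(m) = 1.7097 (+); new bracket [5.8125, 5.875]

5.8125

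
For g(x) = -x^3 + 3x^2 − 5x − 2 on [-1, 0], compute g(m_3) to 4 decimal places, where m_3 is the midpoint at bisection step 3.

x = -0.5 gives g = 1.375, positive; keep [-0.5, 0]
x = -0.25 gives g = -0.546875, negative; keep [-0.5, -0.25]
x = -0.375 gives g = 0.349609, positive; keep [-0.375, -0.25]

0.3496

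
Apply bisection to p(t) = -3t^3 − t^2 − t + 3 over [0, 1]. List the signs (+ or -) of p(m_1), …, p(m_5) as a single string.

t = 0.5 gives p = 1.875, positive; keep [0.5, 1]
t = 0.75 gives p = 0.421875, positive; keep [0.75, 1]
t = 0.875 gives p = -0.650391, negative; keep [0.75, 0.875]
t = 0.8125 gives p = -0.0818, negative; keep [0.75, 0.8125]
t = 0.78125 gives p = 0.1779, positive; keep [0.78125, 0.8125]

++--+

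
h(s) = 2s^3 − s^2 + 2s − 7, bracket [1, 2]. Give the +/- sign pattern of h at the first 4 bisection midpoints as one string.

+---

m = 1.5, h(m) = 0.5 (+); new bracket [1, 1.5]
m = 1.25, h(m) = -2.15625 (−); new bracket [1.25, 1.5]
m = 1.375, h(m) = -0.941406 (−); new bracket [1.375, 1.5]
m = 1.4375, h(m) = -0.2505 (−); new bracket [1.4375, 1.5]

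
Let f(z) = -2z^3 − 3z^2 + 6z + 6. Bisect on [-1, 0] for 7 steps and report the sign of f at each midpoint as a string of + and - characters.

++-++--

f(-0.5) = 2.5 > 0, so the root lies in [-1, -0.5]
f(-0.75) = 0.65625 > 0, so the root lies in [-1, -0.75]
f(-0.875) = -0.207031 < 0, so the root lies in [-0.875, -0.75]
f(-0.8125) = 0.2173 > 0, so the root lies in [-0.875, -0.8125]
f(-0.84375) = 0.0031 > 0, so the root lies in [-0.875, -0.84375]
f(-0.859375) = -0.1025 < 0, so the root lies in [-0.859375, -0.84375]
f(-0.8515625) = -0.0498 < 0, so the root lies in [-0.8515625, -0.84375]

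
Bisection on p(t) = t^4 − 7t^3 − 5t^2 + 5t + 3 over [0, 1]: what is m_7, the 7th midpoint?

0.8359375

midpoint 0.5: p = 3.4375 > 0 → [0.5, 1]
midpoint 0.75: p = 1.300781 > 0 → [0.75, 1]
midpoint 0.875: p = -0.556396 < 0 → [0.75, 0.875]
midpoint 0.8125: p = 0.4429 > 0 → [0.8125, 0.875]
midpoint 0.84375: p = -0.0387 < 0 → [0.8125, 0.84375]
midpoint 0.828125: p = 0.2065 > 0 → [0.828125, 0.84375]
midpoint 0.8359375: p = 0.085 > 0 → [0.8359375, 0.84375]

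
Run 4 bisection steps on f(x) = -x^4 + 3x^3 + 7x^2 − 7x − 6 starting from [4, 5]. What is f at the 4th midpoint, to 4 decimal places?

midpoint 4.5: f = -32.4375 < 0 → [4, 4.5]
midpoint 4.25: f = -5.269531 < 0 → [4, 4.25]
midpoint 4.125: f = 5.27124 > 0 → [4.125, 4.25]
midpoint 4.1875: f = 0.2373 > 0 → [4.1875, 4.25]

0.2373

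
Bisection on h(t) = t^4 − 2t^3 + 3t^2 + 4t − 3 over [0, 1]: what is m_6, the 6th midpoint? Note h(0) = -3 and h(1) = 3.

m = 0.5, h(m) = -0.4375 (−); new bracket [0.5, 1]
m = 0.75, h(m) = 1.160156 (+); new bracket [0.5, 0.75]
m = 0.625, h(m) = 0.336182 (+); new bracket [0.5, 0.625]
m = 0.5625, h(m) = -0.0566 (−); new bracket [0.5625, 0.625]
m = 0.59375, h(m) = 0.1383 (+); new bracket [0.5625, 0.59375]
m = 0.578125, h(m) = 0.0404 (+); new bracket [0.5625, 0.578125]

0.578125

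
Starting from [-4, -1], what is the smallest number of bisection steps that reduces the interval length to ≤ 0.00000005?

26

Width after n steps is 3/2^n. Need 2^n ≥ 3/0.00000005 = 60000000.
2^25 = 33554432 < 60000000 ≤ 2^26 = 67108864, so n = 26.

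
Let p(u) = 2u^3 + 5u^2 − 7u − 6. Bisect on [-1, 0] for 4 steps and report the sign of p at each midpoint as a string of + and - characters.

-+-+

m = -0.5, p(m) = -1.5 (−); new bracket [-1, -0.5]
m = -0.75, p(m) = 1.21875 (+); new bracket [-0.75, -0.5]
m = -0.625, p(m) = -0.160156 (−); new bracket [-0.75, -0.625]
m = -0.6875, p(m) = 0.5259 (+); new bracket [-0.6875, -0.625]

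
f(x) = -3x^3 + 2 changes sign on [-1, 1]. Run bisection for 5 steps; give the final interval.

[0.8125, 0.875]

f(0) = 2 > 0, so the root lies in [0, 1]
f(0.5) = 1.625 > 0, so the root lies in [0.5, 1]
f(0.75) = 0.734375 > 0, so the root lies in [0.75, 1]
f(0.875) = -0.0098 < 0, so the root lies in [0.75, 0.875]
f(0.8125) = 0.3909 > 0, so the root lies in [0.8125, 0.875]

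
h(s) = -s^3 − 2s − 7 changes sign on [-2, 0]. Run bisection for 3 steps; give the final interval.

[-1.75, -1.5]

m = -1, h(m) = -4 (−); new bracket [-2, -1]
m = -1.5, h(m) = -0.625 (−); new bracket [-2, -1.5]
m = -1.75, h(m) = 1.859375 (+); new bracket [-1.75, -1.5]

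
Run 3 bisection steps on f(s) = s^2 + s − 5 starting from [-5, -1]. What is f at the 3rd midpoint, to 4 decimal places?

-1.2500

s = -3 gives f = 1, positive; keep [-3, -1]
s = -2 gives f = -3, negative; keep [-3, -2]
s = -2.5 gives f = -1.25, negative; keep [-3, -2.5]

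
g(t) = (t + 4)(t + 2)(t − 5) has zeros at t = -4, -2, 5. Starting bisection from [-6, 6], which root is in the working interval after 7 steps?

g(0) = -40 < 0, so the root lies in [0, 6]
g(3) = -70 < 0, so the root lies in [3, 6]
g(4.5) = -27.625 < 0, so the root lies in [4.5, 6]
g(5.25) = 16.7656 > 0, so the root lies in [4.5, 5.25]
g(4.875) = -7.627 < 0, so the root lies in [4.875, 5.25]
g(5.0625) = 4.0002 > 0, so the root lies in [4.875, 5.0625]
g(4.96875) = -1.9532 < 0, so the root lies in [4.96875, 5.0625]

5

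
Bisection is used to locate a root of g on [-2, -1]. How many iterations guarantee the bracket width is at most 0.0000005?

Width after n steps is 1/2^n. Need 2^n ≥ 1/0.0000005 = 2000000.
2^20 = 1048576 < 2000000 ≤ 2^21 = 2097152, so n = 21.

21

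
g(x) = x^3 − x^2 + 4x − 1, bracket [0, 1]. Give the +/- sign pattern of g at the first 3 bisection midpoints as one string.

+-+

m = 0.5, g(m) = 0.875 (+); new bracket [0, 0.5]
m = 0.25, g(m) = -0.046875 (−); new bracket [0.25, 0.5]
m = 0.375, g(m) = 0.412109 (+); new bracket [0.25, 0.375]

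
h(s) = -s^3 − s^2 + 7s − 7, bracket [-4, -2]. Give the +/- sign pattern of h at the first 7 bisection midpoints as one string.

--+++-+

midpoint -3: h = -10 < 0 → [-4, -3]
midpoint -3.5: h = -0.875 < 0 → [-4, -3.5]
midpoint -3.75: h = 5.421875 > 0 → [-3.75, -3.5]
midpoint -3.625: h = 2.1191 > 0 → [-3.625, -3.5]
midpoint -3.5625: h = 0.5842 > 0 → [-3.5625, -3.5]
midpoint -3.53125: h = -0.1548 < 0 → [-3.5625, -3.53125]
midpoint -3.546875: h = 0.2124 > 0 → [-3.546875, -3.53125]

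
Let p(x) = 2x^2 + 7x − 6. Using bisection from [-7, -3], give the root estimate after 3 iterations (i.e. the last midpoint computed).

p(-5) = 9 > 0, so the root lies in [-5, -3]
p(-4) = -2 < 0, so the root lies in [-5, -4]
p(-4.5) = 3 > 0, so the root lies in [-4.5, -4]

-4.5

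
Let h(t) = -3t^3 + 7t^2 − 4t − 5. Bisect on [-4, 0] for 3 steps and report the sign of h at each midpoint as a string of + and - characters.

m = -2, h(m) = 55 (+); new bracket [-2, 0]
m = -1, h(m) = 9 (+); new bracket [-1, 0]
m = -0.5, h(m) = -0.875 (−); new bracket [-1, -0.5]

++-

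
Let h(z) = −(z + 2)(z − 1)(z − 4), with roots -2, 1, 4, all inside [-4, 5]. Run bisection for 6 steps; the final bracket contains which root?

-2

m = 0.5, h(m) = -4.375 (−); new bracket [-4, 0.5]
m = -1.75, h(m) = -3.953125 (−); new bracket [-4, -1.75]
m = -2.875, h(m) = 23.310547 (+); new bracket [-2.875, -1.75]
m = -2.3125, h(m) = 6.5344 (+); new bracket [-2.3125, -1.75]
m = -2.03125, h(m) = 0.5713 (+); new bracket [-2.03125, -1.75]
m = -1.890625, h(m) = -1.8624 (−); new bracket [-2.03125, -1.890625]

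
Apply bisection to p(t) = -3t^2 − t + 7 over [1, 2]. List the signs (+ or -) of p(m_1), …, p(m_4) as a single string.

-+-+

midpoint 1.5: p = -1.25 < 0 → [1, 1.5]
midpoint 1.25: p = 1.0625 > 0 → [1.25, 1.5]
midpoint 1.375: p = -0.046875 < 0 → [1.25, 1.375]
midpoint 1.3125: p = 0.5195 > 0 → [1.3125, 1.375]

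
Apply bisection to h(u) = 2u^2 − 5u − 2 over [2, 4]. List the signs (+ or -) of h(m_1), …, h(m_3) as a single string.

h(3) = 1 > 0, so the root lies in [2, 3]
h(2.5) = -2 < 0, so the root lies in [2.5, 3]
h(2.75) = -0.625 < 0, so the root lies in [2.75, 3]

+--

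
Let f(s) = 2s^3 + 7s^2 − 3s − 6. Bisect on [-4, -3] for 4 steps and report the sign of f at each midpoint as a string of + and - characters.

m = -3.5, f(m) = 4.5 (+); new bracket [-4, -3.5]
m = -3.75, f(m) = -1.78125 (−); new bracket [-3.75, -3.5]
m = -3.625, f(m) = 1.589844 (+); new bracket [-3.75, -3.625]
m = -3.6875, f(m) = -0.0366 (−); new bracket [-3.6875, -3.625]

+-+-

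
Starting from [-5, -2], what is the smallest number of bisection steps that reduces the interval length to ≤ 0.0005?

Width after n steps is 3/2^n. Need 2^n ≥ 3/0.0005 = 6000.
2^12 = 4096 < 6000 ≤ 2^13 = 8192, so n = 13.

13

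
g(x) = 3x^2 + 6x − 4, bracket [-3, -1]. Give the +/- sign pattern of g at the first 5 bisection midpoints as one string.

--+++

midpoint -2: g = -4 < 0 → [-3, -2]
midpoint -2.5: g = -0.25 < 0 → [-3, -2.5]
midpoint -2.75: g = 2.1875 > 0 → [-2.75, -2.5]
midpoint -2.625: g = 0.9219 > 0 → [-2.625, -2.5]
midpoint -2.5625: g = 0.3242 > 0 → [-2.5625, -2.5]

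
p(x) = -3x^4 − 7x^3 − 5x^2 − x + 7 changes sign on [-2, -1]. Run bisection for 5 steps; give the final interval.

x = -1.5 gives p = 5.6875, positive; keep [-2, -1.5]
x = -1.75 gives p = 2.816406, positive; keep [-2, -1.75]
x = -1.875 gives p = 0.360596, positive; keep [-2, -1.875]
x = -1.9375 gives p = -1.1951, negative; keep [-1.9375, -1.875]
x = -1.90625 gives p = -0.3876, negative; keep [-1.90625, -1.875]

[-1.90625, -1.875]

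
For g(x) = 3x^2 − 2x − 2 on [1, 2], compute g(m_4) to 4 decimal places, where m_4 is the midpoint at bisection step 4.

g(1.5) = 1.75 > 0, so the root lies in [1, 1.5]
g(1.25) = 0.1875 > 0, so the root lies in [1, 1.25]
g(1.125) = -0.453125 < 0, so the root lies in [1.125, 1.25]
g(1.1875) = -0.1445 < 0, so the root lies in [1.1875, 1.25]

-0.1445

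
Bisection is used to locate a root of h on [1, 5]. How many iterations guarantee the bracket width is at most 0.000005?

20

Width after n steps is 4/2^n. Need 2^n ≥ 4/0.000005 = 800000.
2^19 = 524288 < 800000 ≤ 2^20 = 1048576, so n = 20.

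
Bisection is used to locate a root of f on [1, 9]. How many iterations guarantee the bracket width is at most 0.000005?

21

Width after n steps is 8/2^n. Need 2^n ≥ 8/0.000005 = 1600000.
2^20 = 1048576 < 1600000 ≤ 2^21 = 2097152, so n = 21.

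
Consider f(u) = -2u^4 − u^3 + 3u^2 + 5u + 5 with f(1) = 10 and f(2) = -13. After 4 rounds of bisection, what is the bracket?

f(1.5) = 5.75 > 0, so the root lies in [1.5, 2]
f(1.75) = -1.179688 < 0, so the root lies in [1.5, 1.75]
f(1.625) = 2.810059 > 0, so the root lies in [1.625, 1.75]
f(1.6875) = 0.9568 > 0, so the root lies in [1.6875, 1.75]

[1.6875, 1.75]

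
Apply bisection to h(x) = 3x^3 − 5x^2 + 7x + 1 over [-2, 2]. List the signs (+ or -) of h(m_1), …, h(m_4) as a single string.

+---

midpoint 0: h = 1 > 0 → [-2, 0]
midpoint -1: h = -14 < 0 → [-1, 0]
midpoint -0.5: h = -4.125 < 0 → [-0.5, 0]
midpoint -0.25: h = -1.1094 < 0 → [-0.25, 0]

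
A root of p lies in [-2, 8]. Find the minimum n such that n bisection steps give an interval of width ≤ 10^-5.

Width after n steps is 10/2^n. Need 2^n ≥ 10/10^-5 = 1000000.
2^19 = 524288 < 1000000 ≤ 2^20 = 1048576, so n = 20.

20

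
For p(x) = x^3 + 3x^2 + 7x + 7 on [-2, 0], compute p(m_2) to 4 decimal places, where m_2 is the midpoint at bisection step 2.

x = -1 gives p = 2, positive; keep [-2, -1]
x = -1.5 gives p = -0.125, negative; keep [-1.5, -1]

-0.1250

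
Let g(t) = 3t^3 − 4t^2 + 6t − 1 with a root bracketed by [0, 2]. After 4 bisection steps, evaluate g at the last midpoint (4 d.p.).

t = 1 gives g = 4, positive; keep [0, 1]
t = 0.5 gives g = 1.375, positive; keep [0, 0.5]
t = 0.25 gives g = 0.296875, positive; keep [0, 0.25]
t = 0.125 gives g = -0.3066, negative; keep [0.125, 0.25]

-0.3066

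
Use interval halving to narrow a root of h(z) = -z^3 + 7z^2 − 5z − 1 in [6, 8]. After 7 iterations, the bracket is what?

[6.15625, 6.171875]

midpoint 7: h = -36 < 0 → [6, 7]
midpoint 6.5: h = -12.375 < 0 → [6, 6.5]
midpoint 6.25: h = -2.953125 < 0 → [6, 6.25]
midpoint 6.125: h = 1.2012 > 0 → [6.125, 6.25]
midpoint 6.1875: h = -0.8308 < 0 → [6.125, 6.1875]
midpoint 6.15625: h = 0.1964 > 0 → [6.15625, 6.1875]
midpoint 6.171875: h = -0.3144 < 0 → [6.15625, 6.171875]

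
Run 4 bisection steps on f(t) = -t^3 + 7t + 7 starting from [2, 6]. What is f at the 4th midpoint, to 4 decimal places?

t = 4 gives f = -29, negative; keep [2, 4]
t = 3 gives f = 1, positive; keep [3, 4]
t = 3.5 gives f = -11.375, negative; keep [3, 3.5]
t = 3.25 gives f = -4.5781, negative; keep [3, 3.25]

-4.5781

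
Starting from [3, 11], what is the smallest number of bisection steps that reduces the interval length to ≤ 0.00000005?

28

Width after n steps is 8/2^n. Need 2^n ≥ 8/0.00000005 = 160000000.
2^27 = 134217728 < 160000000 ≤ 2^28 = 268435456, so n = 28.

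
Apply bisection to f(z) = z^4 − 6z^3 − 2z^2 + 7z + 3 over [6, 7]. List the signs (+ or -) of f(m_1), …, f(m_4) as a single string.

++-+

f(6.5) = 101.3125 > 0, so the root lies in [6, 6.5]
f(6.25) = 29.660156 > 0, so the root lies in [6, 6.25]
f(6.125) = -0.43335 < 0, so the root lies in [6.125, 6.25]
f(6.1875) = 14.159 > 0, so the root lies in [6.125, 6.1875]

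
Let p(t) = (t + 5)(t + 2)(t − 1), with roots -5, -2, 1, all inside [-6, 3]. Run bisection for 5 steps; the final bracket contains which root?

1

p(-1.5) = -4.375 < 0, so the root lies in [-1.5, 3]
p(0.75) = -3.953125 < 0, so the root lies in [0.75, 3]
p(1.875) = 23.310547 > 0, so the root lies in [0.75, 1.875]
p(1.3125) = 6.5344 > 0, so the root lies in [0.75, 1.3125]
p(1.03125) = 0.5713 > 0, so the root lies in [0.75, 1.03125]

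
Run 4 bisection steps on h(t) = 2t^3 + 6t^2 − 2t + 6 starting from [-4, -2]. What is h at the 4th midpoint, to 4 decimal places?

midpoint -3: h = 12 > 0 → [-4, -3]
midpoint -3.5: h = 0.75 > 0 → [-4, -3.5]
midpoint -3.75: h = -7.59375 < 0 → [-3.75, -3.5]
midpoint -3.625: h = -3.1758 < 0 → [-3.625, -3.5]

-3.1758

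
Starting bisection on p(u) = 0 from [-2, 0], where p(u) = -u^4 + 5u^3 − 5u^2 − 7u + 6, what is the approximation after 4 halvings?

u = -1 gives p = 2, positive; keep [-2, -1]
u = -1.5 gives p = -16.6875, negative; keep [-1.5, -1]
u = -1.25 gives p = -5.269531, negative; keep [-1.25, -1]
u = -1.125 gives p = -1.1741, negative; keep [-1.125, -1]

-1.125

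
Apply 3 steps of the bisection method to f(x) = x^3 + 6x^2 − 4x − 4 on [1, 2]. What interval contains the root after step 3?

f(1.5) = 6.875 > 0, so the root lies in [1, 1.5]
f(1.25) = 2.328125 > 0, so the root lies in [1, 1.25]
f(1.125) = 0.517578 > 0, so the root lies in [1, 1.125]

[1, 1.125]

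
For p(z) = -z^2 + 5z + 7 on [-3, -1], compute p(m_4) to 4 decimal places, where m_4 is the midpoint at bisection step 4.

midpoint -2: p = -7 < 0 → [-2, -1]
midpoint -1.5: p = -2.75 < 0 → [-1.5, -1]
midpoint -1.25: p = -0.8125 < 0 → [-1.25, -1]
midpoint -1.125: p = 0.1094 > 0 → [-1.25, -1.125]

0.1094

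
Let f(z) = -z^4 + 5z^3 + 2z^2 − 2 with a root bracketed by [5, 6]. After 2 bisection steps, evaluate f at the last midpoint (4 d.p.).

m = 5.5, f(m) = -24.6875 (−); new bracket [5, 5.5]
m = 5.25, f(m) = 16.949219 (+); new bracket [5.25, 5.5]

16.9492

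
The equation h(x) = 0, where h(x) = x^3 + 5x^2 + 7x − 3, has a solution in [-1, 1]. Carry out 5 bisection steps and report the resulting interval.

[0.3125, 0.375]

midpoint 0: h = -3 < 0 → [0, 1]
midpoint 0.5: h = 1.875 > 0 → [0, 0.5]
midpoint 0.25: h = -0.921875 < 0 → [0.25, 0.5]
midpoint 0.375: h = 0.3809 > 0 → [0.25, 0.375]
midpoint 0.3125: h = -0.2937 < 0 → [0.3125, 0.375]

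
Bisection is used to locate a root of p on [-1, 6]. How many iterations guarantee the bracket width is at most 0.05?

Width after n steps is 7/2^n. Need 2^n ≥ 7/0.05 = 140.
2^7 = 128 < 140 ≤ 2^8 = 256, so n = 8.

8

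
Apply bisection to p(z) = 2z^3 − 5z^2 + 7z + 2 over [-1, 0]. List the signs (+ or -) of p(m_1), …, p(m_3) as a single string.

--+

m = -0.5, p(m) = -3 (−); new bracket [-0.5, 0]
m = -0.25, p(m) = -0.09375 (−); new bracket [-0.25, 0]
m = -0.125, p(m) = 1.042969 (+); new bracket [-0.25, -0.125]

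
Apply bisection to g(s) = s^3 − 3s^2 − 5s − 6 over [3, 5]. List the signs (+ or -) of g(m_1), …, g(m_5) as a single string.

m = 4, g(m) = -10 (−); new bracket [4, 5]
m = 4.5, g(m) = 1.875 (+); new bracket [4, 4.5]
m = 4.25, g(m) = -4.671875 (−); new bracket [4.25, 4.5]
m = 4.375, g(m) = -1.5566 (−); new bracket [4.375, 4.5]
m = 4.4375, g(m) = 0.1189 (+); new bracket [4.375, 4.4375]

-+--+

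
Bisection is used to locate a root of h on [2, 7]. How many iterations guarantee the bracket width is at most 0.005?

10

Width after n steps is 5/2^n. Need 2^n ≥ 5/0.005 = 1000.
2^9 = 512 < 1000 ≤ 2^10 = 1024, so n = 10.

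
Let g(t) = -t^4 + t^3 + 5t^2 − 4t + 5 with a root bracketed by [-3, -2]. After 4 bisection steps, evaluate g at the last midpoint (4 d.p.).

0.0244

m = -2.5, g(m) = -8.4375 (−); new bracket [-2.5, -2]
m = -2.25, g(m) = 2.292969 (+); new bracket [-2.5, -2.25]
m = -2.375, g(m) = -2.51001 (−); new bracket [-2.375, -2.25]
m = -2.3125, g(m) = 0.0244 (+); new bracket [-2.375, -2.3125]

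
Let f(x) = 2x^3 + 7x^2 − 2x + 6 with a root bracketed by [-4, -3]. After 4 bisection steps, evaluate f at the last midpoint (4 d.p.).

m = -3.5, f(m) = 13 (+); new bracket [-4, -3.5]
m = -3.75, f(m) = 6.46875 (+); new bracket [-4, -3.75]
m = -3.875, f(m) = 2.488281 (+); new bracket [-4, -3.875]
m = -3.9375, f(m) = 0.3091 (+); new bracket [-4, -3.9375]

0.3091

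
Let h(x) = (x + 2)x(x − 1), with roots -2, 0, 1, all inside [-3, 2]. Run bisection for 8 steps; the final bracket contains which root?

-2

midpoint -0.5: h = 1.125 > 0 → [-3, -0.5]
midpoint -1.75: h = 1.203125 > 0 → [-3, -1.75]
midpoint -2.375: h = -3.005859 < 0 → [-2.375, -1.75]
midpoint -2.0625: h = -0.3948 < 0 → [-2.0625, -1.75]
midpoint -1.90625: h = 0.5194 > 0 → [-2.0625, -1.90625]
midpoint -1.984375: h = 0.0925 > 0 → [-2.0625, -1.984375]
midpoint -2.0234375: h = -0.1434 < 0 → [-2.0234375, -1.984375]
midpoint -2.00390625: h = -0.0235 < 0 → [-2.00390625, -1.984375]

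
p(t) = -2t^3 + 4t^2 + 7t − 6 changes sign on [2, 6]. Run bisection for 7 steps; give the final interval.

m = 4, p(m) = -42 (−); new bracket [2, 4]
m = 3, p(m) = -3 (−); new bracket [2, 3]
m = 2.5, p(m) = 5.25 (+); new bracket [2.5, 3]
m = 2.75, p(m) = 1.9062 (+); new bracket [2.75, 3]
m = 2.875, p(m) = -0.3398 (−); new bracket [2.75, 2.875]
m = 2.8125, p(m) = 0.8335 (+); new bracket [2.8125, 2.875]
m = 2.84375, p(m) = 0.2596 (+); new bracket [2.84375, 2.875]

[2.84375, 2.875]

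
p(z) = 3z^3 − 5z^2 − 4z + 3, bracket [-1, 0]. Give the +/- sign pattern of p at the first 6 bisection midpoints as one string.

+++-++

z = -0.5 gives p = 3.375, positive; keep [-1, -0.5]
z = -0.75 gives p = 1.921875, positive; keep [-1, -0.75]
z = -0.875 gives p = 0.662109, positive; keep [-1, -0.875]
z = -0.9375 gives p = -0.1165, negative; keep [-0.9375, -0.875]
z = -0.90625 gives p = 0.2857, positive; keep [-0.9375, -0.90625]
z = -0.921875 gives p = 0.0879, positive; keep [-0.9375, -0.921875]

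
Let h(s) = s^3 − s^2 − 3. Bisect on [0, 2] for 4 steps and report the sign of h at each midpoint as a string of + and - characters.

m = 1, h(m) = -3 (−); new bracket [1, 2]
m = 1.5, h(m) = -1.875 (−); new bracket [1.5, 2]
m = 1.75, h(m) = -0.703125 (−); new bracket [1.75, 2]
m = 1.875, h(m) = 0.0762 (+); new bracket [1.75, 1.875]

---+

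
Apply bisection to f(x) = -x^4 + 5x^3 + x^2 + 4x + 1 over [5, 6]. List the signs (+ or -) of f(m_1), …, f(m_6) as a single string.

-+-+-+

f(5.5) = -29.9375 < 0, so the root lies in [5, 5.5]
f(5.25) = 13.386719 > 0, so the root lies in [5.25, 5.5]
f(5.375) = -6.842041 < 0, so the root lies in [5.25, 5.375]
f(5.3125) = 3.6186 > 0, so the root lies in [5.3125, 5.375]
f(5.34375) = -1.5236 < 0, so the root lies in [5.3125, 5.34375]
f(5.328125) = 1.0693 > 0, so the root lies in [5.328125, 5.34375]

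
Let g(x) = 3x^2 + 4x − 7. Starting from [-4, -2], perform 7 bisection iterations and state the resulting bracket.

m = -3, g(m) = 8 (+); new bracket [-3, -2]
m = -2.5, g(m) = 1.75 (+); new bracket [-2.5, -2]
m = -2.25, g(m) = -0.8125 (−); new bracket [-2.5, -2.25]
m = -2.375, g(m) = 0.4219 (+); new bracket [-2.375, -2.25]
m = -2.3125, g(m) = -0.207 (−); new bracket [-2.375, -2.3125]
m = -2.34375, g(m) = 0.1045 (+); new bracket [-2.34375, -2.3125]
m = -2.328125, g(m) = -0.052 (−); new bracket [-2.34375, -2.328125]

[-2.34375, -2.328125]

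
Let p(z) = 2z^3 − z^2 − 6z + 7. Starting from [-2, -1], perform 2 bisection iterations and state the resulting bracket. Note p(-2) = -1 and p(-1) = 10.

m = -1.5, p(m) = 7 (+); new bracket [-2, -1.5]
m = -1.75, p(m) = 3.71875 (+); new bracket [-2, -1.75]

[-2, -1.75]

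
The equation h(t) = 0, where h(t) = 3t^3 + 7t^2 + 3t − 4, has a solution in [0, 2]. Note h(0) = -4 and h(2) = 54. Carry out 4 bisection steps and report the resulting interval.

[0.5, 0.625]

midpoint 1: h = 9 > 0 → [0, 1]
midpoint 0.5: h = -0.375 < 0 → [0.5, 1]
midpoint 0.75: h = 3.453125 > 0 → [0.5, 0.75]
midpoint 0.625: h = 1.3418 > 0 → [0.5, 0.625]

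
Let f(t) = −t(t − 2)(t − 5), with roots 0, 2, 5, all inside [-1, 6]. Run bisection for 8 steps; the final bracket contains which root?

f(2.5) = 3.125 > 0, so the root lies in [2.5, 6]
f(4.25) = 7.171875 > 0, so the root lies in [4.25, 6]
f(5.125) = -2.001953 < 0, so the root lies in [4.25, 5.125]
f(4.6875) = 3.9368 > 0, so the root lies in [4.6875, 5.125]
f(4.90625) = 1.3368 > 0, so the root lies in [4.90625, 5.125]
f(5.015625) = -0.2363 < 0, so the root lies in [4.90625, 5.015625]
f(4.9609375) = 0.5738 > 0, so the root lies in [4.9609375, 5.015625]
f(4.98828125) = 0.1747 > 0, so the root lies in [4.98828125, 5.015625]

5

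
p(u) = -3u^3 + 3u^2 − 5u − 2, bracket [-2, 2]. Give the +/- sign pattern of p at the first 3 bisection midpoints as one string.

-++

m = 0, p(m) = -2 (−); new bracket [-2, 0]
m = -1, p(m) = 9 (+); new bracket [-1, 0]
m = -0.5, p(m) = 1.625 (+); new bracket [-0.5, 0]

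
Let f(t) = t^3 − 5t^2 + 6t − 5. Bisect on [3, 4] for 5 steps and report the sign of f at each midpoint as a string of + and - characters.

f(3.5) = -2.375 < 0, so the root lies in [3.5, 4]
f(3.75) = -0.078125 < 0, so the root lies in [3.75, 4]
f(3.875) = 1.357422 > 0, so the root lies in [3.75, 3.875]
f(3.8125) = 0.6145 > 0, so the root lies in [3.75, 3.8125]
f(3.78125) = 0.262 > 0, so the root lies in [3.75, 3.78125]

--+++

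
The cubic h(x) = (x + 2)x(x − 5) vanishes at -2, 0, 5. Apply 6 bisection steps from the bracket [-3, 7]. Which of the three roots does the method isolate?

midpoint 2: h = -24 < 0 → [2, 7]
midpoint 4.5: h = -14.625 < 0 → [4.5, 7]
midpoint 5.75: h = 33.421875 > 0 → [4.5, 5.75]
midpoint 5.125: h = 4.5645 > 0 → [4.5, 5.125]
midpoint 4.8125: h = -6.1472 < 0 → [4.8125, 5.125]
midpoint 4.96875: h = -1.0821 < 0 → [4.96875, 5.125]

5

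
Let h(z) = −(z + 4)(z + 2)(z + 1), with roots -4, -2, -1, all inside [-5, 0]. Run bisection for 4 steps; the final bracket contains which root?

h(-2.5) = -1.125 < 0, so the root lies in [-5, -2.5]
h(-3.75) = -1.203125 < 0, so the root lies in [-5, -3.75]
h(-4.375) = 3.005859 > 0, so the root lies in [-4.375, -3.75]
h(-4.0625) = 0.3948 > 0, so the root lies in [-4.0625, -3.75]

-4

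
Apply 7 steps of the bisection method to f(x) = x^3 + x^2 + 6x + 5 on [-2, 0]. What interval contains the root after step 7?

f(-1) = -1 < 0, so the root lies in [-1, 0]
f(-0.5) = 2.125 > 0, so the root lies in [-1, -0.5]
f(-0.75) = 0.640625 > 0, so the root lies in [-1, -0.75]
f(-0.875) = -0.1543 < 0, so the root lies in [-0.875, -0.75]
f(-0.8125) = 0.2488 > 0, so the root lies in [-0.875, -0.8125]
f(-0.84375) = 0.0487 > 0, so the root lies in [-0.875, -0.84375]
f(-0.859375) = -0.0524 < 0, so the root lies in [-0.859375, -0.84375]

[-0.859375, -0.84375]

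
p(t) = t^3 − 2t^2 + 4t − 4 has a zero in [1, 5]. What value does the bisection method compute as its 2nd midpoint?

2

midpoint 3: p = 17 > 0 → [1, 3]
midpoint 2: p = 4 > 0 → [1, 2]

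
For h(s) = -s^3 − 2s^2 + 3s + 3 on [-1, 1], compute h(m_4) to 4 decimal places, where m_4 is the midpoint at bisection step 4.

m = 0, h(m) = 3 (+); new bracket [-1, 0]
m = -0.5, h(m) = 1.125 (+); new bracket [-1, -0.5]
m = -0.75, h(m) = 0.046875 (+); new bracket [-1, -0.75]
m = -0.875, h(m) = -0.4863 (−); new bracket [-0.875, -0.75]

-0.4863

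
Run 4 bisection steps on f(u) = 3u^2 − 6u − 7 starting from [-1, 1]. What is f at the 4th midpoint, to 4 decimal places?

0.5469

m = 0, f(m) = -7 (−); new bracket [-1, 0]
m = -0.5, f(m) = -3.25 (−); new bracket [-1, -0.5]
m = -0.75, f(m) = -0.8125 (−); new bracket [-1, -0.75]
m = -0.875, f(m) = 0.5469 (+); new bracket [-0.875, -0.75]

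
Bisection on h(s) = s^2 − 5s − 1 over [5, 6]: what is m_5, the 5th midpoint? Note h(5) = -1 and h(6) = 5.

midpoint 5.5: h = 1.75 > 0 → [5, 5.5]
midpoint 5.25: h = 0.3125 > 0 → [5, 5.25]
midpoint 5.125: h = -0.359375 < 0 → [5.125, 5.25]
midpoint 5.1875: h = -0.0273 < 0 → [5.1875, 5.25]
midpoint 5.21875: h = 0.1416 > 0 → [5.1875, 5.21875]

5.21875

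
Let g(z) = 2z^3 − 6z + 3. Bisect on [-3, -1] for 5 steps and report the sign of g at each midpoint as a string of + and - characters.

midpoint -2: g = -1 < 0 → [-2, -1]
midpoint -1.5: g = 5.25 > 0 → [-2, -1.5]
midpoint -1.75: g = 2.78125 > 0 → [-2, -1.75]
midpoint -1.875: g = 1.0664 > 0 → [-2, -1.875]
midpoint -1.9375: g = 0.0786 > 0 → [-2, -1.9375]

-++++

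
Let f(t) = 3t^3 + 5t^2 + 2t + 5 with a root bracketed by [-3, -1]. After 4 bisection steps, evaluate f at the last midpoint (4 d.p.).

-0.9473

midpoint -2: f = -3 < 0 → [-2, -1]
midpoint -1.5: f = 3.125 > 0 → [-2, -1.5]
midpoint -1.75: f = 0.734375 > 0 → [-2, -1.75]
midpoint -1.875: f = -0.9473 < 0 → [-1.875, -1.75]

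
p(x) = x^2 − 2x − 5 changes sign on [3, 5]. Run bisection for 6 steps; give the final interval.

m = 4, p(m) = 3 (+); new bracket [3, 4]
m = 3.5, p(m) = 0.25 (+); new bracket [3, 3.5]
m = 3.25, p(m) = -0.9375 (−); new bracket [3.25, 3.5]
m = 3.375, p(m) = -0.3594 (−); new bracket [3.375, 3.5]
m = 3.4375, p(m) = -0.0586 (−); new bracket [3.4375, 3.5]
m = 3.46875, p(m) = 0.0947 (+); new bracket [3.4375, 3.46875]

[3.4375, 3.46875]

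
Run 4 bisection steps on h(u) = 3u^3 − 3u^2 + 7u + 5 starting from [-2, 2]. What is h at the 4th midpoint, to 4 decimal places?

m = 0, h(m) = 5 (+); new bracket [-2, 0]
m = -1, h(m) = -8 (−); new bracket [-1, 0]
m = -0.5, h(m) = 0.375 (+); new bracket [-1, -0.5]
m = -0.75, h(m) = -3.2031 (−); new bracket [-0.75, -0.5]

-3.2031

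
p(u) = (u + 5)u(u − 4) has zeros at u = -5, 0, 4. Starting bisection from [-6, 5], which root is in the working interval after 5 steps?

u = -0.5 gives p = 10.125, positive; keep [-6, -0.5]
u = -3.25 gives p = 41.234375, positive; keep [-6, -3.25]
u = -4.625 gives p = 14.958984, positive; keep [-6, -4.625]
u = -5.3125 gives p = -15.4602, negative; keep [-5.3125, -4.625]
u = -4.96875 gives p = 1.3926, positive; keep [-5.3125, -4.96875]

-5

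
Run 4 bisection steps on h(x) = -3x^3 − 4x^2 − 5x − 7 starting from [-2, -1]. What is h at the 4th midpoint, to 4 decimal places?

-0.5452

h(-1.5) = 1.625 > 0, so the root lies in [-1.5, -1]
h(-1.25) = -1.140625 < 0, so the root lies in [-1.5, -1.25]
h(-1.375) = 0.111328 > 0, so the root lies in [-1.375, -1.25]
h(-1.3125) = -0.5452 < 0, so the root lies in [-1.375, -1.3125]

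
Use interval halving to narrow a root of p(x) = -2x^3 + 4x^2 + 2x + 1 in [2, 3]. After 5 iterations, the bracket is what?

m = 2.5, p(m) = -0.25 (−); new bracket [2, 2.5]
m = 2.25, p(m) = 2.96875 (+); new bracket [2.25, 2.5]
m = 2.375, p(m) = 1.519531 (+); new bracket [2.375, 2.5]
m = 2.4375, p(m) = 0.6763 (+); new bracket [2.4375, 2.5]
m = 2.46875, p(m) = 0.2237 (+); new bracket [2.46875, 2.5]

[2.46875, 2.5]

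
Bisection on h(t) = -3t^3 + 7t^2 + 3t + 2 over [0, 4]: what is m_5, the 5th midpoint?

2.875

h(2) = 12 > 0, so the root lies in [2, 4]
h(3) = -7 < 0, so the root lies in [2, 3]
h(2.5) = 6.375 > 0, so the root lies in [2.5, 3]
h(2.75) = 0.7969 > 0, so the root lies in [2.75, 3]
h(2.875) = -2.8066 < 0, so the root lies in [2.75, 2.875]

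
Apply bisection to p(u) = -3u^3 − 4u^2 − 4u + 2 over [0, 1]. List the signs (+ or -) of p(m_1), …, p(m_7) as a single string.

-+-++--

p(0.5) = -1.375 < 0, so the root lies in [0, 0.5]
p(0.25) = 0.703125 > 0, so the root lies in [0.25, 0.5]
p(0.375) = -0.220703 < 0, so the root lies in [0.25, 0.375]
p(0.3125) = 0.2678 > 0, so the root lies in [0.3125, 0.375]
p(0.34375) = 0.0305 > 0, so the root lies in [0.34375, 0.375]
p(0.359375) = -0.0933 < 0, so the root lies in [0.34375, 0.359375]
p(0.3515625) = -0.031 < 0, so the root lies in [0.34375, 0.3515625]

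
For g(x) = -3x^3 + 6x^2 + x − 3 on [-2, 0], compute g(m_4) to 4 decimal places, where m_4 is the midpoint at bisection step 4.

x = -1 gives g = 5, positive; keep [-1, 0]
x = -0.5 gives g = -1.625, negative; keep [-1, -0.5]
x = -0.75 gives g = 0.890625, positive; keep [-0.75, -0.5]
x = -0.625 gives g = -0.5488, negative; keep [-0.75, -0.625]

-0.5488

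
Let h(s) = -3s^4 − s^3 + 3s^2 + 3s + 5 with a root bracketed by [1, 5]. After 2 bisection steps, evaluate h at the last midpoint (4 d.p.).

midpoint 3: h = -229 < 0 → [1, 3]
midpoint 2: h = -33 < 0 → [1, 2]

-33.0000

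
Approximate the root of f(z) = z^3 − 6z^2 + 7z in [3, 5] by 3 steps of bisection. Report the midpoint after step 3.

z = 4 gives f = -4, negative; keep [4, 5]
z = 4.5 gives f = 1.125, positive; keep [4, 4.5]
z = 4.25 gives f = -1.859375, negative; keep [4.25, 4.5]

4.25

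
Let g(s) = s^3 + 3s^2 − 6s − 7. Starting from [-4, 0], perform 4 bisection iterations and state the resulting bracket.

[-1, -0.75]

s = -2 gives g = 9, positive; keep [-2, 0]
s = -1 gives g = 1, positive; keep [-1, 0]
s = -0.5 gives g = -3.375, negative; keep [-1, -0.5]
s = -0.75 gives g = -1.2344, negative; keep [-1, -0.75]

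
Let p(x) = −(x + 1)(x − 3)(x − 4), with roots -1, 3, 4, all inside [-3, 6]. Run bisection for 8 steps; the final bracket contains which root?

midpoint 1.5: p = -9.375 < 0 → [-3, 1.5]
midpoint -0.75: p = -4.453125 < 0 → [-3, -0.75]
midpoint -1.875: p = 25.060547 > 0 → [-1.875, -0.75]
midpoint -1.3125: p = 7.1594 > 0 → [-1.3125, -0.75]
midpoint -1.03125: p = 0.6338 > 0 → [-1.03125, -0.75]
midpoint -0.890625: p = -2.0811 < 0 → [-1.03125, -0.890625]
midpoint -0.9609375: p = -0.7676 < 0 → [-1.03125, -0.9609375]
midpoint -0.99609375: p = -0.078 < 0 → [-1.03125, -0.99609375]

-1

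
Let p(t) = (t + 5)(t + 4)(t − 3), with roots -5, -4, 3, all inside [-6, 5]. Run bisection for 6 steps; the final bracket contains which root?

m = -0.5, p(m) = -55.125 (−); new bracket [-0.5, 5]
m = 2.25, p(m) = -33.984375 (−); new bracket [2.25, 5]
m = 3.625, p(m) = 41.103516 (+); new bracket [2.25, 3.625]
m = 2.9375, p(m) = -3.4417 (−); new bracket [2.9375, 3.625]
m = 3.28125, p(m) = 16.9588 (+); new bracket [2.9375, 3.28125]
m = 3.109375, p(m) = 6.3058 (+); new bracket [2.9375, 3.109375]

3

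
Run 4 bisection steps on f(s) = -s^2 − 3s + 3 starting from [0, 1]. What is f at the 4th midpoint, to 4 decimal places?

f(0.5) = 1.25 > 0, so the root lies in [0.5, 1]
f(0.75) = 0.1875 > 0, so the root lies in [0.75, 1]
f(0.875) = -0.390625 < 0, so the root lies in [0.75, 0.875]
f(0.8125) = -0.0977 < 0, so the root lies in [0.75, 0.8125]

-0.0977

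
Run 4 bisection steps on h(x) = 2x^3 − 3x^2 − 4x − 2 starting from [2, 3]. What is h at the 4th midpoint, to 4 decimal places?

-0.6099

x = 2.5 gives h = 0.5, positive; keep [2, 2.5]
x = 2.25 gives h = -3.40625, negative; keep [2.25, 2.5]
x = 2.375 gives h = -1.628906, negative; keep [2.375, 2.5]
x = 2.4375 gives h = -0.6099, negative; keep [2.4375, 2.5]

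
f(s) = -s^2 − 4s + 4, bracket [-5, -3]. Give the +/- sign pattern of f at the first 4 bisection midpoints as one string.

+++-

midpoint -4: f = 4 > 0 → [-5, -4]
midpoint -4.5: f = 1.75 > 0 → [-5, -4.5]
midpoint -4.75: f = 0.4375 > 0 → [-5, -4.75]
midpoint -4.875: f = -0.2656 < 0 → [-4.875, -4.75]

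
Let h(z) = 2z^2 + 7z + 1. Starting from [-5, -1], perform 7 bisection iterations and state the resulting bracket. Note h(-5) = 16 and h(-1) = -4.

m = -3, h(m) = -2 (−); new bracket [-5, -3]
m = -4, h(m) = 5 (+); new bracket [-4, -3]
m = -3.5, h(m) = 1 (+); new bracket [-3.5, -3]
m = -3.25, h(m) = -0.625 (−); new bracket [-3.5, -3.25]
m = -3.375, h(m) = 0.1562 (+); new bracket [-3.375, -3.25]
m = -3.3125, h(m) = -0.2422 (−); new bracket [-3.375, -3.3125]
m = -3.34375, h(m) = -0.0449 (−); new bracket [-3.375, -3.34375]

[-3.375, -3.34375]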